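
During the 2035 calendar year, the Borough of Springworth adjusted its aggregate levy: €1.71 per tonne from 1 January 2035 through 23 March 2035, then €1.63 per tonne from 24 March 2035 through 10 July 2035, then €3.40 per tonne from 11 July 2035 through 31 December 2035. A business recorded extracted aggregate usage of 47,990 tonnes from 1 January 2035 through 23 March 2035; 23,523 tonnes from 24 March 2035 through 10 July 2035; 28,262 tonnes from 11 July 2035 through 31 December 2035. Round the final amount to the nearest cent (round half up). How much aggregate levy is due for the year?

€216496.19

1 January – 23 March 2035: 47,990 tonnes at €1.71/tonne → €82062.90
24 March – 10 July 2035: 23,523 tonnes at €1.63/tonne → €38342.49
11 July – 31 December 2035: 28,262 tonnes at €3.40/tonne → €96090.80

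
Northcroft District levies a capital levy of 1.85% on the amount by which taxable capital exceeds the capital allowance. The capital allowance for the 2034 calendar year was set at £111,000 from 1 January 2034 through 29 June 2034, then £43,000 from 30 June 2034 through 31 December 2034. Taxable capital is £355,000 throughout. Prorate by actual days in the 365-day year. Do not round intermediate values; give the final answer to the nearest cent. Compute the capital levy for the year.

1 January – 29 June 2034: 180 days, exemption £111,000 → (£355,000 − £111,000) × 1.85% × 180/365 = £2,226.0822
30 June – 31 December 2034: 185 days, exemption £43,000 → (£355,000 − £43,000) × 1.85% × 185/365 = £2,925.5342
Total = £5,151.6164

£5,151.62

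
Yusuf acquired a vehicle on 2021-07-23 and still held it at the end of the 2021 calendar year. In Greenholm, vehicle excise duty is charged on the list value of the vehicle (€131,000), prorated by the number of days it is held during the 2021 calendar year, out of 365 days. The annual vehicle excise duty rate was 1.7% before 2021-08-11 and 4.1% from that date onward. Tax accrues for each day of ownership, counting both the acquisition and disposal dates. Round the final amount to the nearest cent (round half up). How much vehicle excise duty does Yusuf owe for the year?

€2,220.18

2021-07-23 to 2021-08-10: 19 days at 1.7% → €131,000 × 1.7% × 19/365 = €115.9260
2021-08-11 to 2021-12-31: 143 days at 4.1% → €131,000 × 4.1% × 143/365 = €2,104.2548
Total = €2,220.1808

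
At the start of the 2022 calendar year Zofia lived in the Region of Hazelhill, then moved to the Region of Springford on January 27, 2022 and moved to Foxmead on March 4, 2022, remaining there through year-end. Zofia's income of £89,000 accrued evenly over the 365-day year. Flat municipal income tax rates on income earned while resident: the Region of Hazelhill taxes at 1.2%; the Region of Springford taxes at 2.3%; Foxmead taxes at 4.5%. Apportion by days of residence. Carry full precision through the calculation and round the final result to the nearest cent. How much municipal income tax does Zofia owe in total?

The Region of Hazelhill, January 1 – January 26, 2022: 26 days → £89,000 × 1.2% × 26/365 = £76.0767
The Region of Springford, January 27 – March 3, 2022: 36 days → £89,000 × 2.3% × 36/365 = £201.8959
Foxmead, March 4 – December 31, 2022: 303 days → £89,000 × 4.5% × 303/365 = £3,324.6986
Total = £3,602.6712

£3,602.67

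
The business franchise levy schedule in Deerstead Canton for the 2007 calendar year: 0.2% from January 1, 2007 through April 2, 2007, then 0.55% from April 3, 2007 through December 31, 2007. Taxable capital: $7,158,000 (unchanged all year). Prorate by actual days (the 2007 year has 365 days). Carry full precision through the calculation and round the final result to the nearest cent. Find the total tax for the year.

$33,054.27

January 1 – April 2, 2007: 92 days at 0.2% → $7,158,000 × 0.2% × 92/365 = $3,608.4164
April 3 – December 31, 2007: 273 days at 0.55% → $7,158,000 × 0.55% × 273/365 = $29,445.8548
Total = $33,054.2712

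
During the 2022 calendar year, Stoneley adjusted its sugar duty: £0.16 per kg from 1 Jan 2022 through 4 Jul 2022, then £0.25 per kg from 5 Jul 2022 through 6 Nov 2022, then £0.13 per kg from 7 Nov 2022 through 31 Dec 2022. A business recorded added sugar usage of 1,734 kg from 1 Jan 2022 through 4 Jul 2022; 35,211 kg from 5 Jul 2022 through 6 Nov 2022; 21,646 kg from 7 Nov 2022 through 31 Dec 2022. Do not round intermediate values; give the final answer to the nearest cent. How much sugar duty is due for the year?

£11,894.17

1 Jan – 4 Jul 2022: 1,734 kg at £0.16/kg → £277.44
5 Jul – 6 Nov 2022: 35,211 kg at £0.25/kg → £8,802.75
7 Nov – 31 Dec 2022: 21,646 kg at £0.13/kg → £2,813.98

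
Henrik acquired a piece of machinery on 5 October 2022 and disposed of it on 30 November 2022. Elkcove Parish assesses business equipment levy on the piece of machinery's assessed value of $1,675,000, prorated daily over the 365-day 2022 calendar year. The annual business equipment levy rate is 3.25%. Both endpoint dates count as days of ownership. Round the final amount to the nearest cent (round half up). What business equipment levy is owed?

Days held (5 October – 30 November 2022): 57 out of 365
Tax = $1,675,000 × 3.25% × 57/365 = $8,501.1986

$8,501.20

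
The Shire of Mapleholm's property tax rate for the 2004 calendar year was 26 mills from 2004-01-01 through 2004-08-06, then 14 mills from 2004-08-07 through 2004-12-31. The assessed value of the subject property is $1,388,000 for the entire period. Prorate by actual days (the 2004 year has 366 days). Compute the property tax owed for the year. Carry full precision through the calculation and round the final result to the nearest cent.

2004-01-01 to 2004-08-06: 219 days at 26 mills → $1,388,000 × 2.6% × 219/366 = $21,593.6393
2004-08-07 to 2004-12-31: 147 days at 14 mills → $1,388,000 × 1.4% × 147/366 = $7,804.6557
Total = $29,398.2951

$29,398.30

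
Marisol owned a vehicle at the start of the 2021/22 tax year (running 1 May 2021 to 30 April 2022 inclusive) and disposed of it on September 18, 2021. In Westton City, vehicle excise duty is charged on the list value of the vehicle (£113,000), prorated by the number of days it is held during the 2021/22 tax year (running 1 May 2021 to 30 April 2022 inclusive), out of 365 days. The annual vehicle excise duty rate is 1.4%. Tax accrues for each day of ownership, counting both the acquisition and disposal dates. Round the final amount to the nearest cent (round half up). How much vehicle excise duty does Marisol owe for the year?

Days held (May 1 – September 18, 2021): 141 out of 365
Tax = £113,000 × 1.4% × 141/365 = £611.1288

£611.13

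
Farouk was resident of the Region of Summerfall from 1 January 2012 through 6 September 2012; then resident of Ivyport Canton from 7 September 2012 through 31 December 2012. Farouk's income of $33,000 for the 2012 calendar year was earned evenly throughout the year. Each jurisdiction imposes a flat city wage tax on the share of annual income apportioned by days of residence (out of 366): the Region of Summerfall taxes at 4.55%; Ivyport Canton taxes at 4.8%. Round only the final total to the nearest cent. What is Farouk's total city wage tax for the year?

$1,527.65

The Region of Summerfall, 1 January – 6 September 2012: 250 days → $33,000 × 4.55% × 250/366 = $1,025.6148
Ivyport Canton, 7 September – 31 December 2012: 116 days → $33,000 × 4.8% × 116/366 = $502.0328
Total = $1,527.6475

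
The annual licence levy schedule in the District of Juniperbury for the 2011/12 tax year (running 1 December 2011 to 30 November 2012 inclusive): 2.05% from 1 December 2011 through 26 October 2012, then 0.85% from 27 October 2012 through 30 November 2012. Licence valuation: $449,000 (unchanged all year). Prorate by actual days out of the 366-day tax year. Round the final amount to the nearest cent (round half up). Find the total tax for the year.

$8,689.25

1 December 2011 – 26 October 2012: 331 days at 2.05% → $449,000 × 2.05% × 331/366 = $8,324.2883
27 October – 30 November 2012: 35 days at 0.85% → $449,000 × 0.85% × 35/366 = $364.9658
Total = $8,689.2541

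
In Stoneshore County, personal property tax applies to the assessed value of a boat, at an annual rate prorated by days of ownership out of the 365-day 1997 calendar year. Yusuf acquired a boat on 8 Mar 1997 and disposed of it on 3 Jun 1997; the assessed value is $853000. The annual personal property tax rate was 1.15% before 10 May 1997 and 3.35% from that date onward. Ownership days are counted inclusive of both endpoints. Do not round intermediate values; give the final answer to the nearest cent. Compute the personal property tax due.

8 Mar – 9 May 1997: 63 days at 1.15% → $853000 × 1.15% × 63/365 = $1693.1466
10 May – 3 Jun 1997: 25 days at 3.35% → $853000 × 3.35% × 25/365 = $1957.2260
Total = $3650.3726

$3650.37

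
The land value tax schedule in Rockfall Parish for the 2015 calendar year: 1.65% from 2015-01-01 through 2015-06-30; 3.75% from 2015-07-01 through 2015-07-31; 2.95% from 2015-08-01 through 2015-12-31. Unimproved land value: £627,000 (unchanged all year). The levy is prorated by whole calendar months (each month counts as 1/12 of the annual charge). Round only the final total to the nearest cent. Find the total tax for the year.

2015-01-01 to 2015-06-30: 6 months at 1.65% → £627,000 × 1.65% × 6/12 = £5,172.7500
2015-07-01 to 2015-07-31: 1 month at 3.75% → £627,000 × 3.75% × 1/12 = £1,959.3750
2015-08-01 to 2015-12-31: 5 months at 2.95% → £627,000 × 2.95% × 5/12 = £7,706.8750
Total = £14,839.0000

£14,839.00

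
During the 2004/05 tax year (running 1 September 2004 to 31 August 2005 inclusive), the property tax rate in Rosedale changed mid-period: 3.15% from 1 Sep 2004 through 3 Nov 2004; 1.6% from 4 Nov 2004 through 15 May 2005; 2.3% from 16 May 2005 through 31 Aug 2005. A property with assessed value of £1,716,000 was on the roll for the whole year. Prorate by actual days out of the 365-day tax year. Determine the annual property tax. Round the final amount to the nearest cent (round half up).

£35,673.99

1 Sep – 3 Nov 2004: 64 days at 3.15% → £1,716,000 × 3.15% × 64/365 = £9,477.9616
4 Nov 2004 – 15 May 2005: 193 days at 1.6% → £1,716,000 × 1.6% × 193/365 = £14,517.8301
16 May – 31 Aug 2005: 108 days at 2.3% → £1,716,000 × 2.3% × 108/365 = £11,678.2027
Total = £35,673.9945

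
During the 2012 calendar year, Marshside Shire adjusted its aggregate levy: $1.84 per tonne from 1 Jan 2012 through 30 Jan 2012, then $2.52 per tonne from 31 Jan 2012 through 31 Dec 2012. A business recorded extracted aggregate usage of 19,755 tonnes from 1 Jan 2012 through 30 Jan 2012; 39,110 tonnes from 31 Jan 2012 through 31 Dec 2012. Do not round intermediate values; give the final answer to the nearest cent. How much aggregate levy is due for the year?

$134906.40

1 Jan – 30 Jan 2012: 19,755 tonnes at $1.84/tonne → $36349.20
31 Jan – 31 Dec 2012: 39,110 tonnes at $2.52/tonne → $98557.20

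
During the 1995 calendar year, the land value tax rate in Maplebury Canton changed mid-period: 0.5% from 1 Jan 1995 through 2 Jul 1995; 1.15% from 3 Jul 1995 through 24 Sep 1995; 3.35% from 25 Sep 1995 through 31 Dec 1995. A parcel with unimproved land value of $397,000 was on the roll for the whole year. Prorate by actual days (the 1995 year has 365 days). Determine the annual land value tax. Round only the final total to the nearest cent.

1 Jan – 2 Jul 1995: 183 days at 0.5% → $397,000 × 0.5% × 183/365 = $995.2192
3 Jul – 24 Sep 1995: 84 days at 1.15% → $397,000 × 1.15% × 84/365 = $1,050.6904
25 Sep – 31 Dec 1995: 98 days at 3.35% → $397,000 × 3.35% × 98/365 = $3,570.8247
Total = $5,616.7342

$5,616.73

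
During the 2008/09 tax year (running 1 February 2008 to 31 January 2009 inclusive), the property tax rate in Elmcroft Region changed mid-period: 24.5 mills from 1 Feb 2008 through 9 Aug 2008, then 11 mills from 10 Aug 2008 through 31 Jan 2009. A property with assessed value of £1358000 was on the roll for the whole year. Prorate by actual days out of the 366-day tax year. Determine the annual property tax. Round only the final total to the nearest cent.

£24505.22

1 Feb – 9 Aug 2008: 191 days at 24.5 mills → £1358000 × 2.45% × 191/366 = £17362.7350
10 Aug 2008 – 31 Jan 2009: 175 days at 11 mills → £1358000 × 1.1% × 175/366 = £7142.4863
Total = £24505.2213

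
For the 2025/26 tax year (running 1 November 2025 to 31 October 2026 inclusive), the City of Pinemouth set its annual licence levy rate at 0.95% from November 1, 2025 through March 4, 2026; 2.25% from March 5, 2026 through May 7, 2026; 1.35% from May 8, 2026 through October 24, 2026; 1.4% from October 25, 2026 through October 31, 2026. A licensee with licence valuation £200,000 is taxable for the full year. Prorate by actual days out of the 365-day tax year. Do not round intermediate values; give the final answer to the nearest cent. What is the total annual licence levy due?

November 1, 2025 – March 4, 2026: 124 days at 0.95% → £200,000 × 0.95% × 124/365 = £645.4795
March 5 – May 7, 2026: 64 days at 2.25% → £200,000 × 2.25% × 64/365 = £789.0411
May 8 – October 24, 2026: 170 days at 1.35% → £200,000 × 1.35% × 170/365 = £1,257.5342
October 25 – October 31, 2026: 7 days at 1.4% → £200,000 × 1.4% × 7/365 = £53.6986
Total = £2,745.7534

£2,745.75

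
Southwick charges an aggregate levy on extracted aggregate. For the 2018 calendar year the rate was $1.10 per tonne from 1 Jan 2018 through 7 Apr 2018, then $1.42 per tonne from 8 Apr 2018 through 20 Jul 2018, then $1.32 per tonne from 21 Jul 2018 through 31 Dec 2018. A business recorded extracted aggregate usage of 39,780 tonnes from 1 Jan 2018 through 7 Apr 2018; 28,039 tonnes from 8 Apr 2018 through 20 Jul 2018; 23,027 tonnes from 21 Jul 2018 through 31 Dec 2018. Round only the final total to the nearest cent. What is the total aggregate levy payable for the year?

1 Jan – 7 Apr 2018: 39,780 tonnes at $1.10/tonne → $43,758.00
8 Apr – 20 Jul 2018: 28,039 tonnes at $1.42/tonne → $39,815.38
21 Jul – 31 Dec 2018: 23,027 tonnes at $1.32/tonne → $30,395.64

$113,969.02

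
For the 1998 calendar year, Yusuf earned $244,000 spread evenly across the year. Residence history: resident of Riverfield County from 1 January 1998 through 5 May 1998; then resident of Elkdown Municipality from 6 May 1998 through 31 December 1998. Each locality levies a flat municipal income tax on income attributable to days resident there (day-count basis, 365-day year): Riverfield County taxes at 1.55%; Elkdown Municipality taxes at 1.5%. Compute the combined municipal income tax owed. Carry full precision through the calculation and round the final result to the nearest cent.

Riverfield County, 1 January – 5 May 1998: 125 days → $244,000 × 1.55% × 125/365 = $1,295.2055
Elkdown Municipality, 6 May – 31 December 1998: 240 days → $244,000 × 1.5% × 240/365 = $2,406.5753
Total = $3,701.7808

$3,701.78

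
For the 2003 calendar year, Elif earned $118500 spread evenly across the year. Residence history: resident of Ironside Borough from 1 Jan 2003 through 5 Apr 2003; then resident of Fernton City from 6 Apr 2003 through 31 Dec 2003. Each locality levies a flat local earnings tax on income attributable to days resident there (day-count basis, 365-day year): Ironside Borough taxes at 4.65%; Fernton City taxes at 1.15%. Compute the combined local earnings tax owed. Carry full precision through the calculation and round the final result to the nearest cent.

Ironside Borough, 1 Jan – 5 Apr 2003: 95 days → $118500 × 4.65% × 95/365 = $1434.1747
Fernton City, 6 Apr – 31 Dec 2003: 270 days → $118500 × 1.15% × 270/365 = $1008.0616
Total = $2442.2363

$2442.24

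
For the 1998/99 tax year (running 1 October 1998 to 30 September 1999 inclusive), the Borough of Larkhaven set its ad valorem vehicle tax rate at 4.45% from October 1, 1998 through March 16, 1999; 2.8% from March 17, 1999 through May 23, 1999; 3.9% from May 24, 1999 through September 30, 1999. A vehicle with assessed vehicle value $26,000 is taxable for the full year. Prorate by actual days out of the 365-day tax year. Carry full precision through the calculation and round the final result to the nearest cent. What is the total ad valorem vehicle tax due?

October 1, 1998 – March 16, 1999: 167 days at 4.45% → $26,000 × 4.45% × 167/365 = $529.3671
March 17 – May 23, 1999: 68 days at 2.8% → $26,000 × 2.8% × 68/365 = $135.6274
May 24 – September 30, 1999: 130 days at 3.9% → $26,000 × 3.9% × 130/365 = $361.1507
Total = $1,026.1452

$1,026.15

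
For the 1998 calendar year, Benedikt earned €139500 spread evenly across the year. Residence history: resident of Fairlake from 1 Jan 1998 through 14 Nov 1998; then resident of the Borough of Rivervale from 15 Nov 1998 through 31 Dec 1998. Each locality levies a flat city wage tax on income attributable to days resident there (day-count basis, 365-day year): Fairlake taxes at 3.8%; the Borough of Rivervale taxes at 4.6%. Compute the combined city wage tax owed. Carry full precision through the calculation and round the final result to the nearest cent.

€5444.70

Fairlake, 1 Jan – 14 Nov 1998: 318 days → €139500 × 3.8% × 318/365 = €4618.4055
The Borough of Rivervale, 15 Nov – 31 Dec 1998: 47 days → €139500 × 4.6% × 47/365 = €826.2986
Total = €5444.7041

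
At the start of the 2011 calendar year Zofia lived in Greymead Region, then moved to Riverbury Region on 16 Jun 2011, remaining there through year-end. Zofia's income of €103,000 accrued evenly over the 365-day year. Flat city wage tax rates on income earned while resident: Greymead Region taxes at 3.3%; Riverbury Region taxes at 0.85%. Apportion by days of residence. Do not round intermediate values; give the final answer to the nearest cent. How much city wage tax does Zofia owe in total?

€2,023.17

Greymead Region, 1 Jan – 15 Jun 2011: 166 days → €103,000 × 3.3% × 166/365 = €1,545.8466
Riverbury Region, 16 Jun – 31 Dec 2011: 199 days → €103,000 × 0.85% × 199/365 = €477.3274
Total = €2,023.1740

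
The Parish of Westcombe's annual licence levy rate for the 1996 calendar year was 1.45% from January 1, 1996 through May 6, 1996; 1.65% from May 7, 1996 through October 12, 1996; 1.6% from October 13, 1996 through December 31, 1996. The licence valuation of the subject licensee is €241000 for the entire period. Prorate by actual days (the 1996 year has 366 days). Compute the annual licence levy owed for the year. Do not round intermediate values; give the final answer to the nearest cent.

January 1 – May 6, 1996: 127 days at 1.45% → €241000 × 1.45% × 127/366 = €1212.5724
May 7 – October 12, 1996: 159 days at 1.65% → €241000 × 1.65% × 159/366 = €1727.4959
October 13 – December 31, 1996: 80 days at 1.6% → €241000 × 1.6% × 80/366 = €842.8415
Total = €3782.9098

€3782.91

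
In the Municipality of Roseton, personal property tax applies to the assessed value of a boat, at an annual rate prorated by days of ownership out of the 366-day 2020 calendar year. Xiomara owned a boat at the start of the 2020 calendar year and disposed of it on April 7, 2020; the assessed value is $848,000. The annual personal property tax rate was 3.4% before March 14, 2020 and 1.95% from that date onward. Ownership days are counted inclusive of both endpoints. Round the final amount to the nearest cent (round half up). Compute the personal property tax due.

January 1 – March 13, 2020: 73 days at 3.4% → $848,000 × 3.4% × 73/366 = $5,750.6448
March 14 – April 7, 2020: 25 days at 1.95% → $848,000 × 1.95% × 25/366 = $1,129.5082
Total = $6,880.1530

$6,880.15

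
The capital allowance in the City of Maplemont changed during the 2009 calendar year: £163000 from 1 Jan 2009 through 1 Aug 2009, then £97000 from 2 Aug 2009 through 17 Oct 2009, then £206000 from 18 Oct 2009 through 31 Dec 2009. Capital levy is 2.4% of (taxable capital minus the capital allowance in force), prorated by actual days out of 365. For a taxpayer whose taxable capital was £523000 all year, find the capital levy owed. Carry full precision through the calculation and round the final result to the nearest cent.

£8762.10

1 Jan – 1 Aug 2009: 213 days, exemption £163000 → (£523000 − £163000) × 2.4% × 213/365 = £5041.9726
2 Aug – 17 Oct 2009: 77 days, exemption £97000 → (£523000 − £97000) × 2.4% × 77/365 = £2156.8438
18 Oct – 31 Dec 2009: 75 days, exemption £206000 → (£523000 − £206000) × 2.4% × 75/365 = £1563.2877
Total = £8762.1041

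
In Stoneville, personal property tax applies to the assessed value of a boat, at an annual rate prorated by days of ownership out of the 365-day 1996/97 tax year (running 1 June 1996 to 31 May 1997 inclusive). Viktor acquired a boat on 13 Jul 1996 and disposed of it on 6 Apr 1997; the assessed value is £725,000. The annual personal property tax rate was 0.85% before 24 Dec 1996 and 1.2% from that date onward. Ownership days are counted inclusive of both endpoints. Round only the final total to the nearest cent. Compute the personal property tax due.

13 Jul – 23 Dec 1996: 164 days at 0.85% → £725,000 × 0.85% × 164/365 = £2,768.9041
24 Dec 1996 – 6 Apr 1997: 104 days at 1.2% → £725,000 × 1.2% × 104/365 = £2,478.9041
Total = £5,247.8082

£5,247.81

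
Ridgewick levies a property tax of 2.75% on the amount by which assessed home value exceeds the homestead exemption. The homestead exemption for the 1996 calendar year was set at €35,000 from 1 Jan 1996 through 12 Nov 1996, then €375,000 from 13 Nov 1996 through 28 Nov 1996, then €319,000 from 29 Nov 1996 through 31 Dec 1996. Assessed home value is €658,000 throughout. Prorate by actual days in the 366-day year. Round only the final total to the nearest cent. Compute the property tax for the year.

1 Jan – 12 Nov 1996: 317 days, exemption €35,000 → (€658,000 − €35,000) × 2.75% × 317/366 = €14,838.8046
13 Nov – 28 Nov 1996: 16 days, exemption €375,000 → (€658,000 − €375,000) × 2.75% × 16/366 = €340.2186
29 Nov – 31 Dec 1996: 33 days, exemption €319,000 → (€658,000 − €319,000) × 2.75% × 33/366 = €840.5533
Total = €16,019.5765

€16,019.58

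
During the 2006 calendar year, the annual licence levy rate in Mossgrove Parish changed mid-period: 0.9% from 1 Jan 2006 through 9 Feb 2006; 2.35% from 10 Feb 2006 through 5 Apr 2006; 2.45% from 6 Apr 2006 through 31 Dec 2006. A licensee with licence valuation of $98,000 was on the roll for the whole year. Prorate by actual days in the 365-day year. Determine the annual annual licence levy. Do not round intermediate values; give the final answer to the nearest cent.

$2,219.77

1 Jan – 9 Feb 2006: 40 days at 0.9% → $98,000 × 0.9% × 40/365 = $96.6575
10 Feb – 5 Apr 2006: 55 days at 2.35% → $98,000 × 2.35% × 55/365 = $347.0274
6 Apr – 31 Dec 2006: 270 days at 2.45% → $98,000 × 2.45% × 270/365 = $1,776.0822
Total = $2,219.7671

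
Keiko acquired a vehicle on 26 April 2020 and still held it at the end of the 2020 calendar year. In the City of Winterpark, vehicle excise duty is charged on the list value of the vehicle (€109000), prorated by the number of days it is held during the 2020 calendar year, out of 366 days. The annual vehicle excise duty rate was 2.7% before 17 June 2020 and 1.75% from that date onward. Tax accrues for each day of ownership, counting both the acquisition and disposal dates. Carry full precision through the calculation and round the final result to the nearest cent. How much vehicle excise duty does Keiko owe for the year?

26 April – 16 June 2020: 52 days at 2.7% → €109000 × 2.7% × 52/366 = €418.1311
17 June – 31 December 2020: 198 days at 1.75% → €109000 × 1.75% × 198/366 = €1031.9262
Total = €1450.0574

€1450.06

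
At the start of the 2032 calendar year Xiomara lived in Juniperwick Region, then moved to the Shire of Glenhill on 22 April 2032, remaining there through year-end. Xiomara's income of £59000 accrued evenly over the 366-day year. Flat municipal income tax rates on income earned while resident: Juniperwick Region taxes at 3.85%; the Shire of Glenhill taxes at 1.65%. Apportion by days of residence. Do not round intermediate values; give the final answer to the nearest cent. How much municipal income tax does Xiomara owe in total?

Juniperwick Region, 1 January – 21 April 2032: 112 days → £59000 × 3.85% × 112/366 = £695.1038
The Shire of Glenhill, 22 April – 31 December 2032: 254 days → £59000 × 1.65% × 254/366 = £675.5984
Total = £1370.7022

£1370.70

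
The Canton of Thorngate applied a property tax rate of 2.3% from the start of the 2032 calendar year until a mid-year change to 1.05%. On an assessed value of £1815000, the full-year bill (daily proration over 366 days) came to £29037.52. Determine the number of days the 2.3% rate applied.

Let d = days at the first rate; then 366 − d days at the second rate.
£1815000 × [2.3%·d + 1.05%·(366−d)] / 366 = £29037.52
Solving gives d = 161, so the new rate took effect on 10 June 2032.

161 days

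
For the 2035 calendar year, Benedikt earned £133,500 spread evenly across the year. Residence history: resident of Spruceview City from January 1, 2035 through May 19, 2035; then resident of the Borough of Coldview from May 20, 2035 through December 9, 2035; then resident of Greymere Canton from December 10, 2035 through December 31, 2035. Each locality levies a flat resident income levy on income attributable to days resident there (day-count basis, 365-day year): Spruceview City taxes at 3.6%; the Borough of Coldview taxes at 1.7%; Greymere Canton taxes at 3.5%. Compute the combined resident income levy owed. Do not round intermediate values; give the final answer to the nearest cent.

Spruceview City, January 1 – May 19, 2035: 139 days → £133,500 × 3.6% × 139/365 = £1,830.2301
The Borough of Coldview, May 20 – December 9, 2035: 204 days → £133,500 × 1.7% × 204/365 = £1,268.4329
Greymere Canton, December 10 – December 31, 2035: 22 days → £133,500 × 3.5% × 22/365 = £281.6301
Total = £3,380.2932

£3,380.29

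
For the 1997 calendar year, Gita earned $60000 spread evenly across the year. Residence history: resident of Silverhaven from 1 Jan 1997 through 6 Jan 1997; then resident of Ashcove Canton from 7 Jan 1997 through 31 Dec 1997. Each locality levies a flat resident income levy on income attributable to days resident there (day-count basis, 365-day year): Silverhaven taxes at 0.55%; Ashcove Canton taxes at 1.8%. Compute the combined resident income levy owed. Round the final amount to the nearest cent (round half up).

Silverhaven, 1 Jan – 6 Jan 1997: 6 days → $60000 × 0.55% × 6/365 = $5.4247
Ashcove Canton, 7 Jan – 31 Dec 1997: 359 days → $60000 × 1.8% × 359/365 = $1062.2466
Total = $1067.6712

$1067.67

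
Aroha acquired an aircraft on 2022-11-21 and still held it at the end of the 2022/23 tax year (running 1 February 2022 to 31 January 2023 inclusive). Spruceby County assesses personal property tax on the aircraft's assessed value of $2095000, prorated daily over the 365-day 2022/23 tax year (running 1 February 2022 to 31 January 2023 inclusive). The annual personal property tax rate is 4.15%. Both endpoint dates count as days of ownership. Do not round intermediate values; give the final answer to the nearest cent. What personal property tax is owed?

$17150.30

Days held (2022-11-21 to 2023-01-31): 72 out of 365
Tax = $2095000 × 4.15% × 72/365 = $17150.3014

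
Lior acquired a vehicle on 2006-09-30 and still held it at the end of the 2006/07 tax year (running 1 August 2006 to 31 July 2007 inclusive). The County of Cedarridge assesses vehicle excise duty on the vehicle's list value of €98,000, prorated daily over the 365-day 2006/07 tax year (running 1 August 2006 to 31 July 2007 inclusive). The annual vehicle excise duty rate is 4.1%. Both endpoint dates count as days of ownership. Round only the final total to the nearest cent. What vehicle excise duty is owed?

€3,357.51

Days held (2006-09-30 to 2007-07-31): 305 out of 365
Tax = €98,000 × 4.1% × 305/365 = €3,357.5068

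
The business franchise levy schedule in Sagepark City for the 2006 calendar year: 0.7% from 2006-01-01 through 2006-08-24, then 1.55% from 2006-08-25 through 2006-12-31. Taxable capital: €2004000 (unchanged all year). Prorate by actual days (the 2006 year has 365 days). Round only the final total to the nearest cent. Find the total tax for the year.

€20048.24

2006-01-01 to 2006-08-24: 236 days at 0.7% → €2004000 × 0.7% × 236/365 = €9070.1589
2006-08-25 to 2006-12-31: 129 days at 1.55% → €2004000 × 1.55% × 129/365 = €10978.0767
Total = €20048.2356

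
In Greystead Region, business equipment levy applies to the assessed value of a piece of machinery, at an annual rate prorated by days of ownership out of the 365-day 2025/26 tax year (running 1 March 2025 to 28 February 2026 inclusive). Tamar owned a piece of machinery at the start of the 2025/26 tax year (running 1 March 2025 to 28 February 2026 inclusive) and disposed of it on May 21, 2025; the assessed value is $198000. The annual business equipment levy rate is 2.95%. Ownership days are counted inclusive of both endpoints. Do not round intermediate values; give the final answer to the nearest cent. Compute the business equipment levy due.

Days held (March 1 – May 21, 2025): 82 out of 365
Tax = $198000 × 2.95% × 82/365 = $1312.2247

$1312.22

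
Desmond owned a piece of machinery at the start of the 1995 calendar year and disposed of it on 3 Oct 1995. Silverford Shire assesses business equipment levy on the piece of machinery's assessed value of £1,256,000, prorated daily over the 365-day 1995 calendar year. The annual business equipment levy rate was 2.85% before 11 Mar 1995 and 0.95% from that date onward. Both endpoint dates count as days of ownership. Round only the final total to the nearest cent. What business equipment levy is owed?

£13,533.83

1 Jan – 10 Mar 1995: 69 days at 2.85% → £1,256,000 × 2.85% × 69/365 = £6,766.9151
11 Mar – 3 Oct 1995: 207 days at 0.95% → £1,256,000 × 0.95% × 207/365 = £6,766.9151
Total = £13,533.8301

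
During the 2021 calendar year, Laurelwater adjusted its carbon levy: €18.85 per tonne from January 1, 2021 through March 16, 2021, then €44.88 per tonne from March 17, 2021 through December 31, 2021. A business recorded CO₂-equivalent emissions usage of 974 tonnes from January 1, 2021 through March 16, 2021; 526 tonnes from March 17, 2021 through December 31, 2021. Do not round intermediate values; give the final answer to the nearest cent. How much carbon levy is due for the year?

January 1 – March 16, 2021: 974 tonnes at €18.85/tonne → €18,359.90
March 17 – December 31, 2021: 526 tonnes at €44.88/tonne → €23,606.88

€41,966.78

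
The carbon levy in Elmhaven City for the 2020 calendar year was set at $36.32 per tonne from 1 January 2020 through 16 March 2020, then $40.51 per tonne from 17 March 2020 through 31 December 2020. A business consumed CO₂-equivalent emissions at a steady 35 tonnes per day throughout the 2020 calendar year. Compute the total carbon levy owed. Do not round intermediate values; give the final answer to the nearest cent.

1 January – 16 March 2020: 76 days × 35 tonnes/day = 2,660 tonnes at $36.32/tonne → $96611.20
17 March – 31 December 2020: 290 days × 35 tonnes/day = 10,150 tonnes at $40.51/tonne → $411176.50

$507787.70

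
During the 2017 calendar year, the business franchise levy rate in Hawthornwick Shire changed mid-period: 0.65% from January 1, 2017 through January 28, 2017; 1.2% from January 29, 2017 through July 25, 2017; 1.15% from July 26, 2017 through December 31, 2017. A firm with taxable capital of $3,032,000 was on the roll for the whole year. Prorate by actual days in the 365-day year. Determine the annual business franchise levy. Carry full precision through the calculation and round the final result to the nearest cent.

January 1 – January 28, 2017: 28 days at 0.65% → $3,032,000 × 0.65% × 28/365 = $1,511.8466
January 29 – July 25, 2017: 178 days at 1.2% → $3,032,000 × 1.2% × 178/365 = $17,743.4301
July 26 – December 31, 2017: 159 days at 1.15% → $3,032,000 × 1.15% × 159/365 = $15,189.0740
Total = $34,444.3507

$34,444.35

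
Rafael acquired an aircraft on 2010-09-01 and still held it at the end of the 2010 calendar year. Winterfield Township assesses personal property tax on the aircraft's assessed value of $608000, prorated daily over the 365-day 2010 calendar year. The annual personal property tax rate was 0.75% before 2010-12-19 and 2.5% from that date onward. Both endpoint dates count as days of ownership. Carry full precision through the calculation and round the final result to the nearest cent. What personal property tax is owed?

$1903.12

2010-09-01 to 2010-12-18: 109 days at 0.75% → $608000 × 0.75% × 109/365 = $1361.7534
2010-12-19 to 2010-12-31: 13 days at 2.5% → $608000 × 2.5% × 13/365 = $541.3699
Total = $1903.1233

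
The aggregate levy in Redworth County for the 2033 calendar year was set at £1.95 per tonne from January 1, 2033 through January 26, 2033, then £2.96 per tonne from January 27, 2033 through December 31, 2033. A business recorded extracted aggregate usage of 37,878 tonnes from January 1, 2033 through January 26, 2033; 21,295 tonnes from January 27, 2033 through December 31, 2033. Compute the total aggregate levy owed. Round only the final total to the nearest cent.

£136,895.30

January 1 – January 26, 2033: 37,878 tonnes at £1.95/tonne → £73,862.10
January 27 – December 31, 2033: 21,295 tonnes at £2.96/tonne → £63,033.20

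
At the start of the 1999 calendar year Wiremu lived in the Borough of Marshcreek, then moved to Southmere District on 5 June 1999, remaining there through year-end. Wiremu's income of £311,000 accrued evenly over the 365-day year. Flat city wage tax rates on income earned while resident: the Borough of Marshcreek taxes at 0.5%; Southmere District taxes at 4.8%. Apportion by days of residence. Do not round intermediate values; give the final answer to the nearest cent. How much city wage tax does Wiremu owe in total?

The Borough of Marshcreek, 1 January – 4 June 1999: 155 days → £311,000 × 0.5% × 155/365 = £660.3425
Southmere District, 5 June – 31 December 1999: 210 days → £311,000 × 4.8% × 210/365 = £8,588.7123
Total = £9,249.0548

£9,249.05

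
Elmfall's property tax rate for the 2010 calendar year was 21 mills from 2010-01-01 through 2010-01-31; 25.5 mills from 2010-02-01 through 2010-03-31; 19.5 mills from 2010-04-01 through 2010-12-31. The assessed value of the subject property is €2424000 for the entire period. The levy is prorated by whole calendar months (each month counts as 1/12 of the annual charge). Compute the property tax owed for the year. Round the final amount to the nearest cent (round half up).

€49995.00

2010-01-01 to 2010-01-31: 1 month at 21 mills → €2424000 × 2.1% × 1/12 = €4242.0000
2010-02-01 to 2010-03-31: 2 months at 25.5 mills → €2424000 × 2.55% × 2/12 = €10302.0000
2010-04-01 to 2010-12-31: 9 months at 19.5 mills → €2424000 × 1.95% × 9/12 = €35451.0000
Total = €49995.0000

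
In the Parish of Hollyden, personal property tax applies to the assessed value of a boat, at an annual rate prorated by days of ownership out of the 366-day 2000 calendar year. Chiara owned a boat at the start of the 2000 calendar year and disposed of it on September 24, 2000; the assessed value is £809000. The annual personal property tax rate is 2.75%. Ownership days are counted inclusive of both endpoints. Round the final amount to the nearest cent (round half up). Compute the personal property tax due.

£16290.52

Days held (January 1 – September 24, 2000): 268 out of 366
Tax = £809000 × 2.75% × 268/366 = £16290.5191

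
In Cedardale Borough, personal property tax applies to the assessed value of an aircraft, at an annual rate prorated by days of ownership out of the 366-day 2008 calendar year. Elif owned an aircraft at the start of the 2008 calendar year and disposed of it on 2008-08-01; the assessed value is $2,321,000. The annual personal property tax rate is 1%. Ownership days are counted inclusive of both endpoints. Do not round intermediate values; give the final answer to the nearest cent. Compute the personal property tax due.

Days held (2008-01-01 to 2008-08-01): 214 out of 366
Tax = $2,321,000 × 1% × 214/366 = $13,570.8743

$13,570.87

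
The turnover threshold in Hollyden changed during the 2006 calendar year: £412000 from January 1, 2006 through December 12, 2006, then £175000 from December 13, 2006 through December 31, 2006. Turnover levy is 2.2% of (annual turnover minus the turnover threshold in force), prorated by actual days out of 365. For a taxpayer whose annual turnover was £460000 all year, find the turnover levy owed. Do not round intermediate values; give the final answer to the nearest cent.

January 1 – December 12, 2006: 346 days, exemption £412000 → (£460000 − £412000) × 2.2% × 346/365 = £1001.0301
December 13 – December 31, 2006: 19 days, exemption £175000 → (£460000 − £175000) × 2.2% × 19/365 = £326.3836
Total = £1327.4137

£1327.41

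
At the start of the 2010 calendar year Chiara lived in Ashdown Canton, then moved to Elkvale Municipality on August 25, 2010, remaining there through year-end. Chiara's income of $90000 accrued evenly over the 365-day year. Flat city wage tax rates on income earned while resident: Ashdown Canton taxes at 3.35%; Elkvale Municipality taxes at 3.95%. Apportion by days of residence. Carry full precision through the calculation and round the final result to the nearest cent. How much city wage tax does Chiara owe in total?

Ashdown Canton, January 1 – August 24, 2010: 236 days → $90000 × 3.35% × 236/365 = $1949.4247
Elkvale Municipality, August 25 – December 31, 2010: 129 days → $90000 × 3.95% × 129/365 = $1256.4247
Total = $3205.8493

$3205.85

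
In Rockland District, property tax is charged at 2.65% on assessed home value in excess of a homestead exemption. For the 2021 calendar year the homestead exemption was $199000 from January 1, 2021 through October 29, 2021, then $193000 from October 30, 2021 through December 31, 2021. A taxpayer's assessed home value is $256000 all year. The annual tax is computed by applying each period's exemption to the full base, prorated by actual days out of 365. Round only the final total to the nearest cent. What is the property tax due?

January 1 – October 29, 2021: 302 days, exemption $199000 → ($256000 − $199000) × 2.65% × 302/365 = $1249.7836
October 30 – December 31, 2021: 63 days, exemption $193000 → ($256000 − $193000) × 2.65% × 63/365 = $288.1603
Total = $1537.9438

$1537.94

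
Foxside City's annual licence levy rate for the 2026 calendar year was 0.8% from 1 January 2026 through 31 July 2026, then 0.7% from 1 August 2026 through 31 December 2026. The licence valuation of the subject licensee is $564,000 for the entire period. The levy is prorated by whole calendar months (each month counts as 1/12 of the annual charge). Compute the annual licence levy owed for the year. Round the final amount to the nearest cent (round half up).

$4,277.00

1 January – 31 July 2026: 7 months at 0.8% → $564,000 × 0.8% × 7/12 = $2,632.0000
1 August – 31 December 2026: 5 months at 0.7% → $564,000 × 0.7% × 5/12 = $1,645.0000
Total = $4,277.0000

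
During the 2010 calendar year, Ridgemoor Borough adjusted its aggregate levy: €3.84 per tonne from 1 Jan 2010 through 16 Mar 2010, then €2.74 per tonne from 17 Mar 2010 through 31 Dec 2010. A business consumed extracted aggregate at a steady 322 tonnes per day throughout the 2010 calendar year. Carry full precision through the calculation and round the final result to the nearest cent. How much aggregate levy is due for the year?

€348,597.20

1 Jan – 16 Mar 2010: 75 days × 322 tonnes/day = 24,150 tonnes at €3.84/tonne → €92,736.00
17 Mar – 31 Dec 2010: 290 days × 322 tonnes/day = 93,380 tonnes at €2.74/tonne → €255,861.20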